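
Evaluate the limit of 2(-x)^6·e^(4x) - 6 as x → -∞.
The product is a 0·∞ indeterminate form at x → -∞.
Rewrite the product as 2(-x)^6 / e^(-4x) (an ∞/∞ form) and apply L'Hôpital, or use the standard hierarchy e^(4|x|) ≫ |(-x)^6| as x → -∞.
The indeterminate product → 0, so the limit = -6.

Final answer: -6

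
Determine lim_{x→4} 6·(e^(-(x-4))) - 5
Direct substitution at x = 4 gives 1.

Final answer: 1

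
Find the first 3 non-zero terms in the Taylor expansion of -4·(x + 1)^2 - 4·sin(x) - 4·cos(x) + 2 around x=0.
-2·x^2 - 12·x - 6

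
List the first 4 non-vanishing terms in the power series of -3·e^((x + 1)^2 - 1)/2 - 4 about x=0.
-5·x^3 - 9·x^2/2 - 3·x - 11/2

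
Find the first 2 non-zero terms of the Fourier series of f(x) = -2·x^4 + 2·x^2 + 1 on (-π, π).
(-104 + 16·π^2)·cos(x) - 2·π^4/5 + 1 + 2·π^2/3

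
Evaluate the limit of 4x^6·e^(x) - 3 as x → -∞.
The product is a 0·∞ indeterminate form at x → -∞.
Rewrite the product as 4x^6 / e^(-x) (an ∞/∞ form) and apply L'Hôpital, or use the standard hierarchy e^(|x|) ≫ |x^6| as x → -∞.
The indeterminate product → 0, so the limit = -3.

Final answer: -3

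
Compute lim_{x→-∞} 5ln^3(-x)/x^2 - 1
The quotient is an ∞/∞ indeterminate form as x → -∞.
Compare growth rates of the dominant terms (exponentials ≫ polynomials ≫ logarithms), or apply L'Hôpital's rule; the quotient → 0.
Adding the constant: 0 - 1 = -1. Limit = -1.

Final answer: -1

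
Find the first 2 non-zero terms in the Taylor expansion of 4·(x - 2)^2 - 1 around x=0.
15 - 16·x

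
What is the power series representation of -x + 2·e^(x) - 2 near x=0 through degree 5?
x^5/60 + x^4/12 + x^3/3 + x^2 + x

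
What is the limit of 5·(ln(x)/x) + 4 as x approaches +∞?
Evaluate the dominant behaviour as x → +∞; each term tends to a finite value or vanishes.
Limit = 4.

Final answer: 4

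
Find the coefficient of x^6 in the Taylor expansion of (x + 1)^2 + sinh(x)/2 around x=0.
Expand to order 6: (x + 1)^2 + sinh(x)/2 = x^5/240 + x^3/12 + x^2 + 5·x/2 + 1 + O(x^7).
The coefficient of x^6 is 0.

Final answer: 0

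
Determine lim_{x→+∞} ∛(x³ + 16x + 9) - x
This is an ∞ − ∞ indeterminate form.
Multiply by (A² + AB + B²)/(A² + AB + B²) where A = ∛(x³+16x + 9), B = x to use A³ − B³ = (A−B)(A²+AB+B²); the x³ terms cancel, leaving (16x + 9)/(A²+AB+B²) with denominator ~ 3x², so the limit is 0.
Limit = 0.

Final answer: 0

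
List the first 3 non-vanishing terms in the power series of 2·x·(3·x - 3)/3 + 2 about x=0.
2·x^2 - 2·x + 2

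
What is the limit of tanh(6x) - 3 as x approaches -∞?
Evaluate the dominant behaviour as x → -∞; each term tends to a finite value or vanishes.
Limit = -4.

Final answer: -4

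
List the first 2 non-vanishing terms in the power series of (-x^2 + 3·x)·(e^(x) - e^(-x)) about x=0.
-2·x^3 + 6·x^2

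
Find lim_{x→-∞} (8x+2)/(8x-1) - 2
Evaluate the dominant behaviour as x → -∞; each term tends to a finite value or vanishes.
Limit = -1.

Final answer: -1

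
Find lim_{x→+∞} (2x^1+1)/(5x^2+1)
This is an ∞/∞ indeterminate form as x → +∞.
Divide numerator and denominator by x^2 and let the lower-order terms vanish; the numerator's degree 1 is below the denominator's degree 2, so the quotient → 0.
Limit = 0.

Final answer: 0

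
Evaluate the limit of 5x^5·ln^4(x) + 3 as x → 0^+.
The product is a 0·∞ indeterminate form at x → 0⁺.
Rewrite the product as 5·ln^4(x) / x^(-5) and apply L'Hôpital, or use the standard hierarchy x^(-5) ≫ |ln x|^4 as x → 0⁺.
The indeterminate product → 0, so the limit = 3.

Final answer: 3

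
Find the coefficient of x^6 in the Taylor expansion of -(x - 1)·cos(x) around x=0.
Expand to order 6: -(x - 1)·cos(x) = -x^6/720 - x^5/24 + x^4/24 + x^3/2 - x^2/2 - x + 1 + O(x^7).
The coefficient of x^6 is -1/720.

Final answer: -1/720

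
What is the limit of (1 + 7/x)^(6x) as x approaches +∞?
As x → +∞: write (1 + 7/x)^(6x) = ((1 + 7/x)^x)^6 → (e^7)^6 = e^42.
Limit = e^(42).

Final answer: e^(42)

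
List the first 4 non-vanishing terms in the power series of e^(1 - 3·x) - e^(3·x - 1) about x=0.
x^3·(-9·e/2 - 9·e^(-1)/2) + x^2·(-9·e^(-1)/2 + 9·e/2) + x·(-3·e - 3·e^(-1)) - e^(-1) + e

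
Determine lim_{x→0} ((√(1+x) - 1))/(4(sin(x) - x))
Both numerator and denominator → 0 as x → 0; this is a 0/0 indeterminate form.
Expand each to leading order near x = 0: numerator ~ x/2, denominator ~ -2·x^3/3.
The limit of the ratio is -∞.

Final answer: -∞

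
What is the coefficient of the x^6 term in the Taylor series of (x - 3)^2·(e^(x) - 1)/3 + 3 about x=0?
Expand to order 6: (x - 3)^2·(e^(x) - 1)/3 + 3 = x^6/720 - x^5/360 - x^4/24 - x^3/6 - x^2/2 + 3·x + 3 + O(x^7).
The coefficient of x^6 is 1/720.

Final answer: 1/720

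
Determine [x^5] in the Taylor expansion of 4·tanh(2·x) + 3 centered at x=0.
Expand to order 5: 4·tanh(2·x) + 3 = 256·x^5/15 - 32·x^3/3 + 8·x + 3 + O(x^6).
The coefficient of x^5 is 256/15.

Final answer: 256/15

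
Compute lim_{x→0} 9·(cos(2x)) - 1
Direct substitution at x = 0 gives 8.

Final answer: 8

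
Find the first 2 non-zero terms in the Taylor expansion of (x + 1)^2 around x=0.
2·x + 1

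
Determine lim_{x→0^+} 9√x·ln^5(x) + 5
The product is a 0·∞ indeterminate form at x → 0⁺.
Rewrite the product as 9·ln^5(x) / x^(-1/2) and apply L'Hôpital, or use the standard hierarchy x^(-1/2) ≫ |ln x|^5 as x → 0⁺.
The indeterminate product → 0, so the limit = 5.

Final answer: 5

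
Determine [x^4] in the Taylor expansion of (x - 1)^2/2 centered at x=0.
Expand to order 4: (x - 1)^2/2 = x^2/2 - x + 1/2 + O(x^5).
The coefficient of x^4 is 0.

Final answer: 0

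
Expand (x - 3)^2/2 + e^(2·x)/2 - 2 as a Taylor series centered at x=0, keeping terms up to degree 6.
2·x^6/45 + 2·x^5/15 + x^4/3 + 2·x^3/3 + 3·x^2/2 - 2·x + 3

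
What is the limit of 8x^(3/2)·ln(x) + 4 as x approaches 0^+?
The product is a 0·∞ indeterminate form at x → 0⁺.
Rewrite the product as 8·ln(x) / x^(-3/2) and apply L'Hôpital, or use the standard hierarchy x^(-3/2) ≫ |ln x| as x → 0⁺.
The indeterminate product → 0, so the limit = 4.

Final answer: 4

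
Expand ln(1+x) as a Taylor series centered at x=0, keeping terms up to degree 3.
x^3/3 - x^2/2 + x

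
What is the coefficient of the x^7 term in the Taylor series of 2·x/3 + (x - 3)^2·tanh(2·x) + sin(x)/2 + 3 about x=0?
Expand to order 7: 2·x/3 + (x - 3)^2·tanh(2·x) + sin(x)/2 + 3 = -83383·x^7/1440 - 128·x^6/5 + 2859·x^5/80 + 16·x^4 - 265·x^3/12 - 12·x^2 + 115·x/6 + 3 + O(x^8).
The coefficient of x^7 is -83383/1440.

Final answer: -83383/1440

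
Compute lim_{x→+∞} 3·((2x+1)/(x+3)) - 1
Evaluate the dominant behaviour as x → +∞; each term tends to a finite value or vanishes.
Limit = 5.

Final answer: 5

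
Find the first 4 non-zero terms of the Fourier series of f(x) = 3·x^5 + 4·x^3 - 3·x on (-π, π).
(-112·π^2 + 6·π^4 + 666)·sin(x) + (-3·π^4 - 27/2 + 11·π^2)·sin(2·x) + (-16·π^2/9 - 22/27 + 2·π^4)·sin(3·x) + (-3·π^4/2 - π^2/8 + 99/64)·sin(4·x)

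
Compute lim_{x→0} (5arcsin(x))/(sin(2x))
Both numerator and denominator → 0 as x → 0; this is a 0/0 indeterminate form.
Expand each to leading order near x = 0: numerator ~ 5·x, denominator ~ 2·x.
The limit of the ratio is 5/2.

Final answer: 5/2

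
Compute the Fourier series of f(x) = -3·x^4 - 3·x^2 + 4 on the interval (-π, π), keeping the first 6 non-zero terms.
(-132 + 24·π^2)·cos(x) + (6 - 6·π^2)·cos(2·x) + (-4/9 + 8·π^2/3)·cos(3·x) + (-3·π^2/2 - 3/16)·cos(4·x) + (156/625 + 24·π^2/25)·cos(5·x) - 3·π^4/5 - π^2 + 4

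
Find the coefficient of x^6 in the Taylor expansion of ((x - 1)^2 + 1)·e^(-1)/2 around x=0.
Expand to order 6: ((x - 1)^2 + 1)·e^(-1)/2 = x^2·e^(-1)/2 - x·e^(-1) + e^(-1) + O(x^7).
The coefficient of x^6 is 0.

Final answer: 0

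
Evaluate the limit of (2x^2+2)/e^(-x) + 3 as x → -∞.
The quotient is an ∞/∞ indeterminate form as x → -∞.
Compare growth rates of the dominant terms (exponentials ≫ polynomials ≫ logarithms), or apply L'Hôpital's rule; the quotient → 0.
Adding the constant: 0 + 3 = 3. Limit = 3.

Final answer: 3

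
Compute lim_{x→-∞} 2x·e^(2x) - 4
The product is a 0·∞ indeterminate form at x → -∞.
Rewrite the product as 2x / e^(-2x) (an ∞/∞ form) and apply L'Hôpital, or use the standard hierarchy e^(2|x|) ≫ |x| as x → -∞.
The indeterminate product → 0, so the limit = -4.

Final answer: -4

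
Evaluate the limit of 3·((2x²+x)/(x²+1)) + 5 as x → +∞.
Evaluate the dominant behaviour as x → +∞; each term tends to a finite value or vanishes.
Limit = 11.

Final answer: 11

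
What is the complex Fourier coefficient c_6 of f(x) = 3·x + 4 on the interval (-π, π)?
Compute the real Fourier coefficients first: a_6 = 0, b_6 = -1.
Then c_6 = (a_6 − i·b_6)/2 = i/2.

Final answer: i/2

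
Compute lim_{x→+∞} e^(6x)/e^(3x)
This is an ∞/∞ indeterminate form as x → +∞.
Rewrite e^(6x)/e^(3x) = e^((6−3)x) = e^(3x); the exponent coefficient is 3 > 0 so e^(3x) → ∞.
Limit = ∞.

Final answer: ∞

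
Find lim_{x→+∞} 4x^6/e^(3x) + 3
The quotient is an ∞/∞ indeterminate form as x → +∞.
The exponential denominator e^(3x) dominates the polynomial numerator (e^x ≫ x^6 as x → ∞), so the quotient → 0.
Adding the constant: 0 + 3 = 3. Limit = 3.

Final answer: 3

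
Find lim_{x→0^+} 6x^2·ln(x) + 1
The product is a 0·∞ indeterminate form at x → 0⁺.
Rewrite the product as 6·ln(x) / x^(-2) and apply L'Hôpital, or use the standard hierarchy x^(-2) ≫ |ln x| as x → 0⁺.
The indeterminate product → 0, so the limit = 1.

Final answer: 1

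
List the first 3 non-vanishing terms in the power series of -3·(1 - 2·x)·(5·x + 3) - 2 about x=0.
30·x^2 + 3·x - 11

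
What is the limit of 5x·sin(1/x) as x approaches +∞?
As x → +∞: let u = 1/x → 0⁺; then 5·x·sin(1/x) = 5·1·sin(u)/u → 5·1·1 = 5.
Limit = 5.

Final answer: 5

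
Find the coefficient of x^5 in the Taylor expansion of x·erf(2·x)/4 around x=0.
Expand to order 5: x·erf(2·x)/4 = -4·x^4/(3·√(π)) + x^2/√(π) + O(x^6).
The coefficient of x^5 is 0.

Final answer: 0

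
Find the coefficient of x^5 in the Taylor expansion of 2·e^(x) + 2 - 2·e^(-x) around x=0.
Expand to order 5: 2·e^(x) + 2 - 2·e^(-x) = x^5/30 + 2·x^3/3 + 4·x + 2 + O(x^6).
The coefficient of x^5 is 1/30.

Final answer: 1/30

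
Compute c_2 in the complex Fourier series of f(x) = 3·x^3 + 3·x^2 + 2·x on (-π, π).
Compute the real Fourier coefficients first: a_2 = 3, b_2 = 5/2 - 3·π^2.
Then c_2 = (a_2 − i·b_2)/2 = 3/2 - 5·i/4 + 3·i·π^2/2.

Final answer: 3/2 - 5·i/4 + 3·i·π^2/2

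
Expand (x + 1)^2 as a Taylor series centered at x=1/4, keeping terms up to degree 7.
25/16 + 5·(x - 1/4)/2 + (x - 1/4)^2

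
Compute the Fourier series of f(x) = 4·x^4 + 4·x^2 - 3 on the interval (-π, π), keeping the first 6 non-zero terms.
(176 - 32·π^2)·cos(x) + (-8 + 8·π^2)·cos(2·x) + (16/27 - 32·π^2/9)·cos(3·x) + (1/4 + 2·π^2)·cos(4·x) + (-32·π^2/25 - 208/625)·cos(5·x) - 3 + 4·π^2/3 + 4·π^4/5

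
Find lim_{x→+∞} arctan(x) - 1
Evaluate the dominant behaviour as x → +∞; each term tends to a finite value or vanishes.
Limit = -1 + π/2.

Final answer: -1 + π/2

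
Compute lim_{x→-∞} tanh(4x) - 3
Evaluate the dominant behaviour as x → -∞; each term tends to a finite value or vanishes.
Limit = -4.

Final answer: -4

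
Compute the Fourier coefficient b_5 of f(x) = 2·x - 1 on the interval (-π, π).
b_5 = (1/π) ∫_{-π}^{π} f(x)·sin(5x) dx.
Evaluate the integral (use parity and integration by parts as needed): b_5 = 4/5.

Final answer: 4/5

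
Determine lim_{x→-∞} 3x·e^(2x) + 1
The product is a 0·∞ indeterminate form at x → -∞.
Rewrite the product as 3x / e^(-2x) (an ∞/∞ form) and apply L'Hôpital, or use the standard hierarchy e^(2|x|) ≫ |x| as x → -∞.
The indeterminate product → 0, so the limit = 1.

Final answer: 1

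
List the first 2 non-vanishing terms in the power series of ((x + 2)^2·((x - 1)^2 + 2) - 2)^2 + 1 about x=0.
80·x + 101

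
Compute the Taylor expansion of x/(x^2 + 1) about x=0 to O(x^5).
-x^3 + x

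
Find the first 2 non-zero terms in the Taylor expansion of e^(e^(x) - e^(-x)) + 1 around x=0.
2·x + 2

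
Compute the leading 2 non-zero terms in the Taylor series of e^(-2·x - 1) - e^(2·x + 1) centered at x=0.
x·(-2·e - 2·e^(-1)) - e + e^(-1)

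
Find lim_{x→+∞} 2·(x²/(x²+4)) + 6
Evaluate the dominant behaviour as x → +∞; each term tends to a finite value or vanishes.
Limit = 8.

Final answer: 8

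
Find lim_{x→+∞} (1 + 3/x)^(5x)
As x → +∞: write (1 + 3/x)^(5x) = ((1 + 3/x)^x)^5 → (e^3)^5 = e^15.
Limit = e^(15).

Final answer: e^(15)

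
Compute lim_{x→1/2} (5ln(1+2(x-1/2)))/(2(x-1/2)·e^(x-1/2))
Both numerator and denominator → 0 as x → 1/2; this is a 0/0 indeterminate form.
Expand each to leading order near x = 1/2: numerator ~ 10·(x - 1/2), denominator ~ 2·(x - 1/2).
The limit of the ratio is 5.

Final answer: 5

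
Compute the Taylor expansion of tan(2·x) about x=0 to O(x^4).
8·x^3/3 + 2·x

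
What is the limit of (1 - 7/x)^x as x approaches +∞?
As x → +∞: this is the defining limit (1 - 7/x)^x → e^(-7).
Limit = e^(-7).

Final answer: e^(-7)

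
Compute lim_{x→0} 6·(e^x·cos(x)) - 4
Direct substitution at x = 0 gives 2.

Final answer: 2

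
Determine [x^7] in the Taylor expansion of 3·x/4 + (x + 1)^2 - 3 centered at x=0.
Expand to order 7: 3·x/4 + (x + 1)^2 - 3 = x^2 + 11·x/4 - 2 + O(x^8).
The coefficient of x^7 is 0.

Final answer: 0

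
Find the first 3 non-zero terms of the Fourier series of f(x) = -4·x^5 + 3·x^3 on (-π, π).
(-996 - 8·π^4 + 166·π^2)·sin(x) + (-23·π^2 + 69/2 + 4·π^4)·sin(2·x) + (-8·π^4/3 - 428/81 + 214·π^2/27)·sin(3·x)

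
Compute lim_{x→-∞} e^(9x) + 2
Evaluate the dominant behaviour as x → -∞; each term tends to a finite value or vanishes.
Limit = 2.

Final answer: 2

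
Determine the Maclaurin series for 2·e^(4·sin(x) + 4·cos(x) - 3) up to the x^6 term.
-253·e·x^6/90 - 81·e·x^5/5 - 35·e·x^4/3 + 4·e·x^3 + 12·e·x^2 + 8·e·x + 2·e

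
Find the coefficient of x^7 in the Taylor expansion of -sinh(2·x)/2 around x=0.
Expand to order 7: -sinh(2·x)/2 = -4·x^7/315 - 2·x^5/15 - 2·x^3/3 - x + O(x^8).
The coefficient of x^7 is -4/315.

Final answer: -4/315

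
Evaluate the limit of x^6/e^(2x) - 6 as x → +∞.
The quotient is an ∞/∞ indeterminate form as x → +∞.
The exponential denominator e^(2x) dominates the polynomial numerator (e^x ≫ x^6 as x → ∞), so the quotient → 0.
Adding the constant: 0 - 6 = -6. Limit = -6.

Final answer: -6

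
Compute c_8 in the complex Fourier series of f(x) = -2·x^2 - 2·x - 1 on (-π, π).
Compute the real Fourier coefficients first: a_8 = -1/8, b_8 = 1/2.
Then c_8 = (a_8 − i·b_8)/2 = -1/16 - i/4.

Final answer: -1/16 - i/4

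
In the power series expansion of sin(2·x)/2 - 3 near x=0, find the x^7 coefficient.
Expand to order 7: sin(2·x)/2 - 3 = -4·x^7/315 + 2·x^5/15 - 2·x^3/3 + x - 3 + O(x^8).
The coefficient of x^7 is -4/315.

Final answer: -4/315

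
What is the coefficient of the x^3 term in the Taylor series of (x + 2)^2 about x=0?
Expand to order 3: (x + 2)^2 = x^2 + 4·x + 4 + O(x^4).
The coefficient of x^3 is 0.

Final answer: 0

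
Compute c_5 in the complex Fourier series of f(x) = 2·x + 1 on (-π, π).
Compute the real Fourier coefficients first: a_5 = 0, b_5 = 4/5.
Then c_5 = (a_5 − i·b_5)/2 = -2·i/5.

Final answer: -2·i/5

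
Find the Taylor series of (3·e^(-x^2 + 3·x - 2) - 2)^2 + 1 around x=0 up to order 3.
x^3·(-2 + 3·e^(-2))^2·(9·e^(-2)/(-2 + 3·e^(-2)) + 189·e^(-4)/(-2 + 3·e^(-2))^2) + x^2·(-2 + 3·e^(-2))^2·(21·e^(-2)/(-2 + 3·e^(-2)) + 81·e^(-4)/(-2 + 3·e^(-2))^2) + 18·x·(-2 + 3·e^(-2))·e^(-2) + 1 + (-2 + 3·e^(-2))^2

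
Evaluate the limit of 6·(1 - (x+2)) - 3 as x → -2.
Direct substitution at x = -2 gives 3.

Final answer: 3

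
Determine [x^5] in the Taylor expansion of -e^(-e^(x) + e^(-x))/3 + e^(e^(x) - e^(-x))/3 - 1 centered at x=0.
19/30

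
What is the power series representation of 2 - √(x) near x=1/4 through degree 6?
3/2 - (x - 1/4) + (x - 1/4)^2 - 2·(x - 1/4)^3 + 5·(x - 1/4)^4 - 14·(x - 1/4)^5 + 42·(x - 1/4)^6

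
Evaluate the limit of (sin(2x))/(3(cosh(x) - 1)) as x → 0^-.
Both numerator and denominator → 0 as x → 0^-; this is a 0/0 indeterminate form.
Expand each to leading order near x = 0: numerator ~ 2·x, denominator ~ 3·x^2/2.
The limit of the ratio is -∞.

Final answer: -∞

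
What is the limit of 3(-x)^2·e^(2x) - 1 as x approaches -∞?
The product is a 0·∞ indeterminate form at x → -∞.
Rewrite the product as 3(-x)^2 / e^(-2x) (an ∞/∞ form) and apply L'Hôpital, or use the standard hierarchy e^(2|x|) ≫ |(-x)^2| as x → -∞.
The indeterminate product → 0, so the limit = -1.

Final answer: -1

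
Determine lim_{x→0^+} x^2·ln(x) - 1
The product is a 0·∞ indeterminate form at x → 0⁺.
Rewrite the product as ln(x) / x^(-2) and apply L'Hôpital, or use the standard hierarchy x^(-2) ≫ |ln x| as x → 0⁺.
The indeterminate product → 0, so the limit = -1.

Final answer: -1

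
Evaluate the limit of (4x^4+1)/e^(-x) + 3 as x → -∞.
The quotient is an ∞/∞ indeterminate form as x → -∞.
Compare growth rates of the dominant terms (exponentials ≫ polynomials ≫ logarithms), or apply L'Hôpital's rule; the quotient → 0.
Adding the constant: 0 + 3 = 3. Limit = 3.

Final answer: 3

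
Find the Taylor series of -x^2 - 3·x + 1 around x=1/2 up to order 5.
-3/4 - 4·(x - 1/2) - (x - 1/2)^2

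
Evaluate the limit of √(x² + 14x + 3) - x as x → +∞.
This is an ∞ − ∞ indeterminate form.
Multiply and divide by the conjugate √(x²+14x + 3) + x; the x² terms cancel, leaving (14x + 3)/(√(x²+14x + 3)+x) → 14/2 = 7.
Limit = 7.

Final answer: 7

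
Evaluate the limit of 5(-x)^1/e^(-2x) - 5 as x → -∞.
The quotient is an ∞/∞ indeterminate form as x → -∞.
Compare growth rates of the dominant terms (exponentials ≫ polynomials ≫ logarithms), or apply L'Hôpital's rule; the quotient → 0.
Adding the constant: 0 - 5 = -5. Limit = -5.

Final answer: -5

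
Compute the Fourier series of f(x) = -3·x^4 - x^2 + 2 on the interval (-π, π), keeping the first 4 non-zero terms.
(-140 + 24·π^2)·cos(x) + (8 - 6·π^2)·cos(2·x) + (-4/3 + 8·π^2/3)·cos(3·x) - 3·π^4/5 - π^2/3 + 2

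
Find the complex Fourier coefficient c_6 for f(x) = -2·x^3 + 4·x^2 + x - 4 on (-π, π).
Compute the real Fourier coefficients first: a_6 = 4/9, b_6 = -4/9 + 2·π^2/3.
Then c_6 = (a_6 − i·b_6)/2 = 2/9 - i·π^2/3 + 2·i/9.

Final answer: 2/9 - i·π^2/3 + 2·i/9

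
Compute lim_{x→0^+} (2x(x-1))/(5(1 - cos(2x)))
Both numerator and denominator → 0 as x → 0^+; this is a 0/0 indeterminate form.
Expand each to leading order near x = 0: numerator ~ -2·x, denominator ~ 10·x^2.
The limit of the ratio is -∞.

Final answer: -∞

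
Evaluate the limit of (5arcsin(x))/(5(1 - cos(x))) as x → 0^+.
Both numerator and denominator → 0 as x → 0^+; this is a 0/0 indeterminate form.
Expand each to leading order near x = 0: numerator ~ 5·x, denominator ~ 5·x^2/2.
The limit of the ratio is ∞.

Final answer: ∞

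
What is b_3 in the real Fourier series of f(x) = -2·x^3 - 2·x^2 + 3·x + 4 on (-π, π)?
b_3 = (1/π) ∫_{-π}^{π} f(x)·sin(3x) dx.
Evaluate the integral (use parity and integration by parts as needed): b_3 = 26/9 - 4·π^2/3.

Final answer: 26/9 - 4·π^2/3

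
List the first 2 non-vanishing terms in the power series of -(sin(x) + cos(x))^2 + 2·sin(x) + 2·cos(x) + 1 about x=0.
2 - x^2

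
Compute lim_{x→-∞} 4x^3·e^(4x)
This is a 0·∞ indeterminate form at x → -∞.
Rewrite the product as 4x^3 / e^(-4x) (an ∞/∞ form) and apply L'Hôpital, or use the standard hierarchy e^(4|x|) ≫ |x^3| as x → -∞.
The indeterminate product → 0, so the limit = 0.

Final answer: 0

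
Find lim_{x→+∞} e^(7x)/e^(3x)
This is an ∞/∞ indeterminate form as x → +∞.
Rewrite e^(7x)/e^(3x) = e^((7−3)x) = e^(4x); the exponent coefficient is 4 > 0 so e^(4x) → ∞.
Limit = ∞.

Final answer: ∞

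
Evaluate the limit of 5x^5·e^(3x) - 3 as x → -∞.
The product is a 0·∞ indeterminate form at x → -∞.
Rewrite the product as 5x^5 / e^(-3x) (an ∞/∞ form) and apply L'Hôpital, or use the standard hierarchy e^(3|x|) ≫ |x^5| as x → -∞.
The indeterminate product → 0, so the limit = -3.

Final answer: -3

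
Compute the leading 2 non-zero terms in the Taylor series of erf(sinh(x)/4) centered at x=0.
7·x^3/(96·√(π)) + x/(2·√(π))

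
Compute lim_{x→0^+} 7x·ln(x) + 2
The product is a 0·∞ indeterminate form at x → 0⁺.
Rewrite the product as 7·ln(x) / x^(-1) and apply L'Hôpital, or use the standard hierarchy x^(-1) ≫ |ln x| as x → 0⁺.
The indeterminate product → 0, so the limit = 2.

Final answer: 2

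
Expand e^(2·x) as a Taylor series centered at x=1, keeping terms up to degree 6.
e^(2) + 2·e^(2)·(x - 1) + 2·e^(2)·(x - 1)^2 + 4·e^(2)·(x - 1)^3/3 + 2·e^(2)·(x - 1)^4/3 + 4·e^(2)·(x - 1)^5/15 + 4·e^(2)·(x - 1)^6/45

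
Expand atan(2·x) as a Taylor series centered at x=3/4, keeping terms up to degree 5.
atan(3/2) + 8·(x - 3/4)/13 - 96·(x - 3/4)^2/169 + 2944·(x - 3/4)^3/6591 - 7680·(x - 3/4)^4/28561 + 124928·(x - 3/4)^5/1856465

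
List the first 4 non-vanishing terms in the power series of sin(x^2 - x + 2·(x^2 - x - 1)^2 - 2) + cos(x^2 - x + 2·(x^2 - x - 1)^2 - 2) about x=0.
-11·x^3/2 - 11·x^2/2 + 3·x + 1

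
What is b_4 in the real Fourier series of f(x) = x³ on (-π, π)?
b_4 = (1/π) ∫_{-π}^{π} f(x)·sin(4x) dx.
Evaluate the integral (use parity and integration by parts as needed): b_4 = 3/16 - π^2/2.

Final answer: 3/16 - π^2/2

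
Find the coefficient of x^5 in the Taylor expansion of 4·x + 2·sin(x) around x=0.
Expand to order 5: 4·x + 2·sin(x) = x^5/60 - x^3/3 + 6·x + O(x^6).
The coefficient of x^5 is 1/60.

Final answer: 1/60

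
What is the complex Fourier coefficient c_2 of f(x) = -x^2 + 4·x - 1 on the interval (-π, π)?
Compute the real Fourier coefficients first: a_2 = -1, b_2 = -4.
Then c_2 = (a_2 − i·b_2)/2 = -1/2 + 2·i.

Final answer: -1/2 + 2·i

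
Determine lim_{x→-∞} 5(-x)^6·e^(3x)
This is a 0·∞ indeterminate form at x → -∞.
Rewrite the product as 5(-x)^6 / e^(-3x) (an ∞/∞ form) and apply L'Hôpital, or use the standard hierarchy e^(3|x|) ≫ |(-x)^6| as x → -∞.
The indeterminate product → 0, so the limit = 0.

Final answer: 0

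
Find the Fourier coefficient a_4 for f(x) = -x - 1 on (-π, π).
a_4 = (1/π) ∫_{-π}^{π} f(x)·cos(4x) dx.
Evaluate the integral (use parity and integration by parts as needed): a_4 = 0.

Final answer: 0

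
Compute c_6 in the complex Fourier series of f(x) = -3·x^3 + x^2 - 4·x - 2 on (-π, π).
Compute the real Fourier coefficients first: a_6 = 1/9, b_6 = 7/6 + π^2.
Then c_6 = (a_6 − i·b_6)/2 = 1/18 - i·π^2/2 - 7·i/12.

Final answer: 1/18 - i·π^2/2 - 7·i/12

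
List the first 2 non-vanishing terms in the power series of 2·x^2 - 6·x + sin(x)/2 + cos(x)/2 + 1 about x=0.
3/2 - 11·x/2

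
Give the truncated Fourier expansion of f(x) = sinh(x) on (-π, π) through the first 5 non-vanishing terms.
sin(x)·sinh(π)/π - 4·sin(2·x)·sinh(π)/(5·π) + 3·sin(3·x)·sinh(π)/(5·π) - 8·sin(4·x)·sinh(π)/(17·π) + 5·sin(5·x)·sinh(π)/(13·π)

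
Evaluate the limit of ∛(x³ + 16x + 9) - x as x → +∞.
This is an ∞ − ∞ indeterminate form.
Multiply by (A² + AB + B²)/(A² + AB + B²) where A = ∛(x³+16x + 9), B = x to use A³ − B³ = (A−B)(A²+AB+B²); the x³ terms cancel, leaving (16x + 9)/(A²+AB+B²) with denominator ~ 3x², so the limit is 0.
Limit = 0.

Final answer: 0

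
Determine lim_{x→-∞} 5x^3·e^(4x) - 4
The product is a 0·∞ indeterminate form at x → -∞.
Rewrite the product as 5x^3 / e^(-4x) (an ∞/∞ form) and apply L'Hôpital, or use the standard hierarchy e^(4|x|) ≫ |x^3| as x → -∞.
The indeterminate product → 0, so the limit = -4.

Final answer: -4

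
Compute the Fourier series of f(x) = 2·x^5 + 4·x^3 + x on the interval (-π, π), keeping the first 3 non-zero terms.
(-72·π^2 + 4·π^4 + 434)·sin(x) + (-2·π^4 - 10 + 6·π^2)·sin(2·x) + (-8·π^2/27 + 70/81 + 4·π^4/3)·sin(3·x)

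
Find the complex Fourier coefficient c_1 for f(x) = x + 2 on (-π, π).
Compute the real Fourier coefficients first: a_1 = 0, b_1 = 2.
Then c_1 = (a_1 − i·b_1)/2 = -i.

Final answer: -i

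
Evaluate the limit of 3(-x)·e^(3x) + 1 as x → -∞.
The product is a 0·∞ indeterminate form at x → -∞.
Rewrite the product as 3(-x) / e^(-3x) (an ∞/∞ form) and apply L'Hôpital, or use the standard hierarchy e^(3|x|) ≫ |(-x)| as x → -∞.
The indeterminate product → 0, so the limit = 1.

Final answer: 1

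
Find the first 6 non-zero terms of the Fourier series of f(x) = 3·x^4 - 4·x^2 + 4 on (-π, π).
(160 - 24·π^2)·cos(x) + (-13 + 6·π^2)·cos(2·x) + (32/9 - 8·π^2/3)·cos(3·x) + (-25/16 + 3·π^2/2)·cos(4·x) + (544/625 - 24·π^2/25)·cos(5·x) - 4·π^2/3 + 4 + 3·π^4/5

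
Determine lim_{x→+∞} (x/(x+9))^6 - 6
As x → +∞: x/(x+9) = 1/(1 + 9/x) → 1, and the 6th power of a limit-1 base also → 1; with the additive constant, 1 - 6 = -5.
Limit = -5.

Final answer: -5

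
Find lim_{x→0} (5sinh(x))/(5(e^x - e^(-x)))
Both numerator and denominator → 0 as x → 0; this is a 0/0 indeterminate form.
Expand each to leading order near x = 0: numerator ~ 5·x, denominator ~ 10·x.
The limit of the ratio is 1/2.

Final answer: 1/2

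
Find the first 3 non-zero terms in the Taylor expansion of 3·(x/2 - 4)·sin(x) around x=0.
2·x^3 + 3·x^2/2 - 12·x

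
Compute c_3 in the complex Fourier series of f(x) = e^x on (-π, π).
Compute the real Fourier coefficients first: a_3 = (1 - e^(2·π))·e^(-π)/(10·π), b_3 = (-3 + 3·e^(2·π))·e^(-π)/(10·π).
Then c_3 = (a_3 − i·b_3)/2 = -e^(π)/(20·π) + e^(-π)/(20·π) - 3·i·e^(π)/(20·π) + 3·i·e^(-π)/(20·π).

Final answer: -e^(π)/(20·π) + e^(-π)/(20·π) - 3·i·e^(π)/(20·π) + 3·i·e^(-π)/(20·π)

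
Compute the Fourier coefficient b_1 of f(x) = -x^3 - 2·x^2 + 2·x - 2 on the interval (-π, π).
b_1 = (1/π) ∫_{-π}^{π} f(x)·sin(1x) dx.
Evaluate the integral (use parity and integration by parts as needed): b_1 = 16 - 2·π^2.

Final answer: 16 - 2·π^2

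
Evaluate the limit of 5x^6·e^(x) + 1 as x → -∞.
The product is a 0·∞ indeterminate form at x → -∞.
Rewrite the product as 5x^6 / e^(-x) (an ∞/∞ form) and apply L'Hôpital, or use the standard hierarchy e^(|x|) ≫ |x^6| as x → -∞.
The indeterminate product → 0, so the limit = 1.

Final answer: 1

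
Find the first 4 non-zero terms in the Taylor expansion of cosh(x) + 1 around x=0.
x^6/720 + x^4/24 + x^2/2 + 2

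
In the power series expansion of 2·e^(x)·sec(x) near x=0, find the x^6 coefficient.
Expand to order 6: 2·e^(x)·sec(x) = 19·x^6/45 + 3·x^5/5 + x^4 + 4·x^3/3 + 2·x^2 + 2·x + 2 + O(x^7).
The coefficient of x^6 is 19/45.

Final answer: 19/45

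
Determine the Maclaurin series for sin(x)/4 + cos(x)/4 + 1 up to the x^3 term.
-x^3/24 - x^2/8 + x/4 + 5/4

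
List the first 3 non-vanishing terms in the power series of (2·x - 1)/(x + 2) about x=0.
-5·x^2/8 + 5·x/4 - 1/2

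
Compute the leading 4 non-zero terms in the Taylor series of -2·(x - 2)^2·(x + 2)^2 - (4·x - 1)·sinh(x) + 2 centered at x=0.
x^3/6 + 12·x^2 + x - 30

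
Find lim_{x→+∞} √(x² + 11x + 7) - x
As x → +∞: multiply by the conjugate to get (11x+7)/(√(x²+11x+7)+x); the denominator ~ 2x, so the limit is 11/2.
Limit = 11/2.

Final answer: 11/2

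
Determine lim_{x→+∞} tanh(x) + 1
Evaluate the dominant behaviour as x → +∞; each term tends to a finite value or vanishes.
Limit = 2.

Final answer: 2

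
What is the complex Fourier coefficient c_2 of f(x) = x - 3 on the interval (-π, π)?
Compute the real Fourier coefficients first: a_2 = 0, b_2 = -1.
Then c_2 = (a_2 − i·b_2)/2 = i/2.

Final answer: i/2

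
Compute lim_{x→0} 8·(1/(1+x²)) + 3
Direct substitution at x = 0 gives 11.

Final answer: 11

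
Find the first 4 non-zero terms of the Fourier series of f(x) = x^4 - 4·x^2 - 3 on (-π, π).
(64 - 8·π^2)·cos(x) + (-7 + 2·π^2)·cos(2·x) + (64/27 - 8·π^2/9)·cos(3·x) - 4·π^2/3 - 3 + π^4/5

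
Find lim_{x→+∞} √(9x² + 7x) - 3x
As x → +∞: multiply by the conjugate to get (7x)/(√(9x²+7x)+3x); the denominator ~ 6x, so the limit is 7/6.
Limit = 7/6.

Final answer: 7/6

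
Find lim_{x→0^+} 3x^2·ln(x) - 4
The product is a 0·∞ indeterminate form at x → 0⁺.
Rewrite the product as 3·ln(x) / x^(-2) and apply L'Hôpital, or use the standard hierarchy x^(-2) ≫ |ln x| as x → 0⁺.
The indeterminate product → 0, so the limit = -4.

Final answer: -4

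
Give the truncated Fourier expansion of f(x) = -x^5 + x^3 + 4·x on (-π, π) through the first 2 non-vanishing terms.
(-244 - 2·π^4 + 42·π^2)·sin(x) + (-6·π^2 + 5 + π^4)·sin(2·x)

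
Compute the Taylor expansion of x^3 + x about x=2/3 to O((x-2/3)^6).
26/27 + 7·(x - 2/3)/3 + 2·(x - 2/3)^2 + (x - 2/3)^3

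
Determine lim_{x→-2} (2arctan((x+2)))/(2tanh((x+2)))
Both numerator and denominator → 0 as x → -2; this is a 0/0 indeterminate form.
Expand each to leading order near x = -2: numerator ~ 2·(x + 2), denominator ~ 2·(x + 2).
The limit of the ratio is 1.

Final answer: 1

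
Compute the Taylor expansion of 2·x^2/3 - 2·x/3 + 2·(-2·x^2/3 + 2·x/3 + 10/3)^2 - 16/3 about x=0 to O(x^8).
8·x^4/9 - 16·x^3/9 - 22·x^2/3 + 74·x/9 + 152/9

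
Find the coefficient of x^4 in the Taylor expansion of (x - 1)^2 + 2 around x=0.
Expand to order 4: (x - 1)^2 + 2 = x^2 - 2·x + 3 + O(x^5).
The coefficient of x^4 is 0.

Final answer: 0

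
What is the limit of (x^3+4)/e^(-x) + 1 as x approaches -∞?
The quotient is an ∞/∞ indeterminate form as x → -∞.
Compare growth rates of the dominant terms (exponentials ≫ polynomials ≫ logarithms), or apply L'Hôpital's rule; the quotient → 0.
Adding the constant: 0 + 1 = 1. Limit = 1.

Final answer: 1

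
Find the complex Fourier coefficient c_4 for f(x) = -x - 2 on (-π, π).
Compute the real Fourier coefficients first: a_4 = 0, b_4 = 1/2.
Then c_4 = (a_4 − i·b_4)/2 = -i/4.

Final answer: -i/4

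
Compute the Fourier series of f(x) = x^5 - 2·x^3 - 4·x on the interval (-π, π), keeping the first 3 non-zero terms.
(-44·π^2 + 2·π^4 + 256)·sin(x) + (-π^4 - 13/2 + 7·π^2)·sin(2·x) + (-76·π^2/27 - 64/81 + 2·π^4/3)·sin(3·x)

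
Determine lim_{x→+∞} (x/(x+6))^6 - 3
As x → +∞: x/(x+6) = 1/(1 + 6/x) → 1, and the 6th power of a limit-1 base also → 1; with the additive constant, 1 - 3 = -2.
Limit = -2.

Final answer: -2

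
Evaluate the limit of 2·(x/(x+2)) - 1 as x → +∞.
Evaluate the dominant behaviour as x → +∞; each term tends to a finite value or vanishes.
Limit = 1.

Final answer: 1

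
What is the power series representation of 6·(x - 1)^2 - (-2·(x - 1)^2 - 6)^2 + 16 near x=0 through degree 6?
-4·x^4 + 16·x^3 - 42·x^2 + 52·x - 42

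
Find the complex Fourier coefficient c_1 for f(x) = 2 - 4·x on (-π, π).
Compute the real Fourier coefficients first: a_1 = 0, b_1 = -8.
Then c_1 = (a_1 − i·b_1)/2 = 4·i.

Final answer: 4·i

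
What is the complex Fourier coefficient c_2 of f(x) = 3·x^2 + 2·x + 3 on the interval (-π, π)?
Compute the real Fourier coefficients first: a_2 = 3, b_2 = -2.
Then c_2 = (a_2 − i·b_2)/2 = 3/2 + i.

Final answer: 3/2 + i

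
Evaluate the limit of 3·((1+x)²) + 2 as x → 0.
Direct substitution at x = 0 gives 5.

Final answer: 5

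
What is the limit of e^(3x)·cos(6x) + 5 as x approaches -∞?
Evaluate the dominant behaviour as x → -∞; each term tends to a finite value or vanishes.
Limit = 5.

Final answer: 5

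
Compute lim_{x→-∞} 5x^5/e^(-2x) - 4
The quotient is an ∞/∞ indeterminate form as x → -∞.
Compare growth rates of the dominant terms (exponentials ≫ polynomials ≫ logarithms), or apply L'Hôpital's rule; the quotient → 0.
Adding the constant: 0 - 4 = -4. Limit = -4.

Final answer: -4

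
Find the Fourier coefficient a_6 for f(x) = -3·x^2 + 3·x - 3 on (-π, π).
a_6 = (1/π) ∫_{-π}^{π} f(x)·cos(6x) dx.
Evaluate the integral (use parity and integration by parts as needed): a_6 = -1/3.

Final answer: -1/3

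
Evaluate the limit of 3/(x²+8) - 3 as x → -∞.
Evaluate the dominant behaviour as x → -∞; each term tends to a finite value or vanishes.
Limit = -3.

Final answer: -3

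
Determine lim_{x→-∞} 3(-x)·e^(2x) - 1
The product is a 0·∞ indeterminate form at x → -∞.
Rewrite the product as 3(-x) / e^(-2x) (an ∞/∞ form) and apply L'Hôpital, or use the standard hierarchy e^(2|x|) ≫ |(-x)| as x → -∞.
The indeterminate product → 0, so the limit = -1.

Final answer: -1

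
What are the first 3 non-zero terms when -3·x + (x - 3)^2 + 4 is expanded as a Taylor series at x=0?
x^2 - 9·x + 13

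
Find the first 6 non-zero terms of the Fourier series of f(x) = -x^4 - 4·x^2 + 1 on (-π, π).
(-32 + 8·π^2)·cos(x) + (-2·π^2 - 1)·cos(2·x) + (32/27 + 8·π^2/9)·cos(3·x) + (-π^2/2 - 13/16)·cos(4·x) + (352/625 + 8·π^2/25)·cos(5·x) - π^4/5 - 4·π^2/3 + 1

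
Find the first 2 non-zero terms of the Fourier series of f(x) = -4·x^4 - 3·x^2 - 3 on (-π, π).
(-180 + 32·π^2)·cos(x) - 4·π^4/5 - π^2 - 3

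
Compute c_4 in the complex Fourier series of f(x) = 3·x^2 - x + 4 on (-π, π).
Compute the real Fourier coefficients first: a_4 = 3/4, b_4 = 1/2.
Then c_4 = (a_4 − i·b_4)/2 = 3/8 - i/4.

Final answer: 3/8 - i/4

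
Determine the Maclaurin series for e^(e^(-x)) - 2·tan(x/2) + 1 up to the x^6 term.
203·e·x^6/720 + x^5·(-13·e/30 - 1/120) + 5·e·x^4/8 + x^3·(-5·e/6 - 1/12) + e·x^2 + x·(-e - 1) + 1 + e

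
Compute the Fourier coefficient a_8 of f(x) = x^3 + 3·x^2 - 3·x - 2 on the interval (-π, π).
a_8 = (1/π) ∫_{-π}^{π} f(x)·cos(8x) dx.
Evaluate the integral (use parity and integration by parts as needed): a_8 = 3/16.

Final answer: 3/16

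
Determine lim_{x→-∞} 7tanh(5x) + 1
Evaluate the dominant behaviour as x → -∞; each term tends to a finite value or vanishes.
Limit = -6.

Final answer: -6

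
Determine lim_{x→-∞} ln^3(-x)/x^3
This is an ∞/∞ indeterminate form as x → -∞.
Compare growth rates of the dominant terms (exponentials ≫ polynomials ≫ logarithms), or apply L'Hôpital's rule; the quotient → 0.
Limit = 0.

Final answer: 0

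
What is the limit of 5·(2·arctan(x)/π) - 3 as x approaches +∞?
Evaluate the dominant behaviour as x → +∞; each term tends to a finite value or vanishes.
Limit = 2.

Final answer: 2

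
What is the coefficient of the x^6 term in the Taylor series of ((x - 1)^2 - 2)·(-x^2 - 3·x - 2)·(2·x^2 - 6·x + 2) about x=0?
Expand to order 6: ((x - 1)^2 - 2)·(-x^2 - 3·x - 2)·(2·x^2 - 6·x + 2) = -2·x^6 + 4·x^5 + 14·x^4 - 18·x^3 - 28·x^2 + 2·x + 4 + O(x^7).
The coefficient of x^6 is -2.

Final answer: -2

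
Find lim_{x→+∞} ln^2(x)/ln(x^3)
This is an ∞/∞ indeterminate form as x → +∞.
Write ln(x^3) = 3·ln(x), reducing the quotient to ln(x)/3 → ∞.
Limit = ∞.

Final answer: ∞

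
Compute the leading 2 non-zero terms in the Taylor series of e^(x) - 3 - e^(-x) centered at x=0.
2·x - 3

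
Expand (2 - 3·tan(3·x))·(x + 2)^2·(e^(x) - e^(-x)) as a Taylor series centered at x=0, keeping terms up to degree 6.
-13066·x^6/15 - 1136·x^5/5 - 730·x^4/3 - 196·x^3/3 - 56·x^2 + 16·x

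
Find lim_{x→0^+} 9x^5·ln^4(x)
This is a 0·∞ indeterminate form at x → 0⁺.
Rewrite the product as 9·ln^4(x) / x^(-5) and apply L'Hôpital, or use the standard hierarchy x^(-5) ≫ |ln x|^4 as x → 0⁺.
The indeterminate product → 0, so the limit = 0.

Final answer: 0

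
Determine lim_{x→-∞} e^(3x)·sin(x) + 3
Evaluate the dominant behaviour as x → -∞; each term tends to a finite value or vanishes.
Limit = 3.

Final answer: 3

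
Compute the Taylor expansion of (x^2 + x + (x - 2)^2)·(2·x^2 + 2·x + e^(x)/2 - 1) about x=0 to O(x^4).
-17·x^3/12 + x^2/2 + 23·x/2 - 2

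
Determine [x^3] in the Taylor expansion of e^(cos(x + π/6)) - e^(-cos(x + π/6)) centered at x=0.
Expand to order 3: e^(cos(x + π/6)) - e^(-cos(x + π/6)) = x^3·(-√(3)·e^(-√(3)/2)/8 + e^(-√(3)/2)/16 + e^(√(3)/2)/16 + √(3)·e^(√(3)/2)/8) + x^2·(-√(3)·e^(√(3)/2)/4 - √(3)·e^(-√(3)/2)/4 - e^(-√(3)/2)/8 + e^(√(3)/2)/8) + x·(-e^(√(3)/2)/2 - e^(-√(3)/2)/2) - e^(-√(3)/2) + e^(√(3)/2) + O(x^4).
The coefficient of x^3 is -√(3)·e^(-√(3)/2)/8 + e^(-√(3)/2)/16 + e^(√(3)/2)/16 + √(3)·e^(√(3)/2)/8.

Final answer: -√(3)·e^(-√(3)/2)/8 + e^(-√(3)/2)/16 + e^(√(3)/2)/16 + √(3)·e^(√(3)/2)/8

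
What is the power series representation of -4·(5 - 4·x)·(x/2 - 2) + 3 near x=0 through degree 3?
8·x^2 - 42·x + 43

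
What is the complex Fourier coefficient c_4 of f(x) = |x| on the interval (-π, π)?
Compute the real Fourier coefficients first: a_4 = 0, b_4 = 0.
Then c_4 = (a_4 − i·b_4)/2 = 0.

Final answer: 0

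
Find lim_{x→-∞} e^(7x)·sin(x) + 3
Evaluate the dominant behaviour as x → -∞; each term tends to a finite value or vanishes.
Limit = 3.

Final answer: 3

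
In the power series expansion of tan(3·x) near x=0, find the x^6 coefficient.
Expand to order 6: tan(3·x) = 162·x^5/5 + 9·x^3 + 3·x + O(x^7).
The coefficient of x^6 is 0.

Final answer: 0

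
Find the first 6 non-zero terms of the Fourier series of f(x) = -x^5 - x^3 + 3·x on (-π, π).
(-222 - 2·π^4 + 38·π^2)·sin(x) + (-4·π^2 + 3 + π^4)·sin(2·x) + (-2·π^4/3 + 118/81 + 22·π^2/27)·sin(3·x) + (-93/64 - π^2/8 + π^4/2)·sin(4·x) + (-2·π^4/5 - 2·π^2/25 + 762/625)·sin(5·x) + (-83/81 + 4·π^2/27 + π^4/3)·sin(6·x)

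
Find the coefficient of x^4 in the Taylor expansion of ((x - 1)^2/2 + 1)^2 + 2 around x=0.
Expand to order 4: ((x - 1)^2/2 + 1)^2 + 2 = x^4/4 - x^3 + 5·x^2/2 - 3·x + 17/4 + O(x^5).
The coefficient of x^4 is 1/4.

Final answer: 1/4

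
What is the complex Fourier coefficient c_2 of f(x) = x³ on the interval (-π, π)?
Compute the real Fourier coefficients first: a_2 = 0, b_2 = 3/2 - π^2.
Then c_2 = (a_2 − i·b_2)/2 = -3·i/4 + i·π^2/2.

Final answer: -3·i/4 + i·π^2/2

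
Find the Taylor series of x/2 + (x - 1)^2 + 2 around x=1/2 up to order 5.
5/2 - (x - 1/2)/2 + (x - 1/2)^2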